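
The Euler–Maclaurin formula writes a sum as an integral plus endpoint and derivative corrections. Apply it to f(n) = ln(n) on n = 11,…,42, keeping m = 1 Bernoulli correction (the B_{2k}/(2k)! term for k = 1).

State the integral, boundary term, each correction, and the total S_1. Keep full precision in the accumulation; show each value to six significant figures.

S_1 ≈ 102.667

The integral term ∫_11^42 ln(x) dx = 99.6053.
Boundary: ½(f(11) + f(42)) = ½(2.39790 + 3.73767) = 3.06778.
Integral + boundary = 102.673.
Correction k=1: B_{2}/2! · (f^{(1)}(42) − f^{(1)}(11)) = 1/12 · (0.0238095 − 0.0909091) = -0.00559163.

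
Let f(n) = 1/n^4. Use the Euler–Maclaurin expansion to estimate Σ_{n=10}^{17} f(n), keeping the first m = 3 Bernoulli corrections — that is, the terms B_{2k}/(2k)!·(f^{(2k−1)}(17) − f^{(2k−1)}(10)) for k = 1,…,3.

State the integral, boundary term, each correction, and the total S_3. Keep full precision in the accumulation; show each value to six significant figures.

S_3 ≈ 0.000324555

The integral term ∫_10^17 1/x^4 dx = 0.000265486.
Boundary: ½(f(10) + f(17)) = ½(0.000100000 + 1.19730e-05) = 5.59865e-05.
So far: 0.000321473.
Correction k=1: B_{2}/2! · (f^{(1)}(17) − f^{(1)}(10)) = 1/12 · (-2.81719e-06 − (-4.00000e-05)) = 3.09857e-06.
After k=1: 0.000324571.
Correction k=2: B_{4}/4! · (f^{(3)}(17) − f^{(3)}(10)) = −1/720 · (-2.92441e-07 − (-1.20000e-05)) = -1.62605e-08.
After k=2: 0.000324555.
Correction k=3: B_{6}/6! · (f^{(5)}(17) − f^{(5)}(10)) = 1/30240 · (-5.66668e-08 − (-6.72000e-06)) = 2.20348e-10.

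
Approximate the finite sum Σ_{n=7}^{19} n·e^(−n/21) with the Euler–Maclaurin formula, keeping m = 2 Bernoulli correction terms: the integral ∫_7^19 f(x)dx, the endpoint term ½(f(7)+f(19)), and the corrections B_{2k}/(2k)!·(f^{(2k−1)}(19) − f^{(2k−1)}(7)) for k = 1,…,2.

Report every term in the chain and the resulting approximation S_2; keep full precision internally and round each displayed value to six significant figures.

Integral: ∫_7^19 x·e^(−x/21) dx = 81.4243.
Endpoint term: (f(7) + f(19))/2 = (5.01572 + 7.68813)/2 = 6.35192.
Integral + boundary = 87.7762.
k=1: B_{2}/(2)! × [f^{(1)}(19) − f^{(1)}(7)] = 1/12 × (0.0385370 − 0.477688) = -0.0365959.
Running total after k=1: 87.7396.
k=2: B_{4}/(4)! × [f^{(3)}(19) − f^{(3)}(7)] = −1/720 × (0.00192248 − 0.00433277) = 3.34762e-06.

S_2 ≈ 87.7396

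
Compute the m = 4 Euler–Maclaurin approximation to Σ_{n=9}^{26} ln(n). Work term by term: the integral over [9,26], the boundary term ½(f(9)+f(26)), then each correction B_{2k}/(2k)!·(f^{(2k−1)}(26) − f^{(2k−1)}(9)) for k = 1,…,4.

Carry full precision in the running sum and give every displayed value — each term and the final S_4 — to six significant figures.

S_4 ≈ 50.6571

∫_9^26 ln(x) dx evaluates to 47.9355.
Endpoint term: (f(9) + f(26))/2 = (2.19722 + 3.25810)/2 = 2.72766.
Integral + boundary = 50.6631.
Correction k=1: B_{2}/2! · (f^{(1)}(26) − f^{(1)}(9)) = 1/12 · (0.0384615 − 0.111111) = -0.00605413.
Running total after k=1: 50.6571.
Correction k=2: B_{4}/4! · (f^{(3)}(26) − f^{(3)}(9)) = −1/720 · (0.000113792 − 0.00274348) = 3.65235e-06.
Running total after k=2: 50.6571.
Correction k=3: B_{6}/6! · (f^{(5)}(26) − f^{(5)}(9)) = 1/30240 · (2.01997e-06 − 0.000406442) = -1.33737e-08.
Running total after k=3: 50.6571.
Correction k=4: B_{8}/8! · (f^{(7)}(26) − f^{(7)}(9)) = −1/1209600 · (8.96436e-08 − 0.000150534) = 1.24375e-10.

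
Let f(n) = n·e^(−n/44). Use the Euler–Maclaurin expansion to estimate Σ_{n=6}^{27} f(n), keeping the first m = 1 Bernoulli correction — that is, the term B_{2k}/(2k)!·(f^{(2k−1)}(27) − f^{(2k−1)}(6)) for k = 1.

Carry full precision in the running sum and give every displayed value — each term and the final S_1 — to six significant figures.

∫_6^27 x·e^(−x/44) dx evaluates to 228.289.
Endpoint term: (f(6) + f(27))/2 = (5.23515 + 14.6172)/2 = 9.92619.
So far: 238.215.
Order-1 term: 1/12 · (0.209169 − 0.753545) = -0.0453646.

S_1 ≈ 238.170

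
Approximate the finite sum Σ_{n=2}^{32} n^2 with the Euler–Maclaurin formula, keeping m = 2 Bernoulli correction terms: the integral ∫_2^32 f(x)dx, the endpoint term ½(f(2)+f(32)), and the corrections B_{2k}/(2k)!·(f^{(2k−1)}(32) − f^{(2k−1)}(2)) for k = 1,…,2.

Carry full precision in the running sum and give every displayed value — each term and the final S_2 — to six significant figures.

S_2 ≈ 11439.0

The integral term ∫_2^32 x^2 dx = 10920.0.
Endpoint term: (f(2) + f(32))/2 = (4.00000 + 1024.00)/2 = 514.000.
So far: 11434.0.
Correction k=1: B_{2}/2! · (f^{(1)}(32) − f^{(1)}(2)) = 1/12 · (64.0000 − 4.00000) = 5.00000.
Running total after k=1: 11439.0.
Correction k=2: B_{4}/4! · (f^{(3)}(32) − f^{(3)}(2)) = −1/720 · (0.00000 − 0.00000) = 0.00000.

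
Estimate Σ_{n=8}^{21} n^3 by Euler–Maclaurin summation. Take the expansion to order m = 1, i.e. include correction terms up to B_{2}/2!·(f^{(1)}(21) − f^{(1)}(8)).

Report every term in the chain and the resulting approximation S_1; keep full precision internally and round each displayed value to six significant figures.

S_1 ≈ 52577.0

Integral: ∫_8^21 x^3 dx = 47596.2.
Boundary: ½(f(8) + f(21)) = ½(512.000 + 9261.00) = 4886.50.
So far: 52482.8.
k=1: B_{2}/(2)! × [f^{(1)}(21) − f^{(1)}(8)] = 1/12 × (1323.00 − 192.000) = 94.2500.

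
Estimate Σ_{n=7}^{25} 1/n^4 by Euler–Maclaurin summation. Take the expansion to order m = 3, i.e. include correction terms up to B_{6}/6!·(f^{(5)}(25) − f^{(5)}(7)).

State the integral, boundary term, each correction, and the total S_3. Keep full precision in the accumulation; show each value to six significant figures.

S_3 ≈ 0.00117961

The integral term ∫_7^25 1/x^4 dx = 0.000950484.
Boundary: ½(f(7) + f(25)) = ½(0.000416493 + 2.56000e-06) = 0.000209527.
Running total after boundary: 0.00116001.
k=1: B_{2}/(2)! × [f^{(1)}(25) − f^{(1)}(7)] = 1/12 × (-4.09600e-07 − (-0.000237996)) = 1.97989e-05.
Running total after k=1: 0.00117981.
k=2: B_{4}/(4)! × [f^{(3)}(25) − f^{(3)}(7)] = −1/720 × (-1.96608e-08 − (-0.000145712)) = -2.02350e-07.
Running total after k=2: 0.00117961.
k=3: B_{6}/(6)! × [f^{(5)}(25) − f^{(5)}(7)] = 1/30240 × (-1.76161e-09 − (-0.000166528)) = 5.50682e-09.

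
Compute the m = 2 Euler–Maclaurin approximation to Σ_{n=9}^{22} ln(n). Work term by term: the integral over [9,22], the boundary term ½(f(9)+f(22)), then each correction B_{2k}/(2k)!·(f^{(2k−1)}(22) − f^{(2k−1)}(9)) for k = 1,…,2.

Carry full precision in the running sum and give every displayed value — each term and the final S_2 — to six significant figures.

The integral term ∫_9^22 ln(x) dx = 35.2279.
Boundary: ½(f(9) + f(22)) = ½(2.19722 + 3.09104) = 2.64413.
Running total after boundary: 37.8720.
Order-1 term: 1/12 · (0.0454545 − 0.111111) = -0.00547138.
After k=1: 37.8666.
Order-2 term: −1/720 · (0.000187829 − 0.00274348) = 3.54952e-06.

S_2 ≈ 37.8666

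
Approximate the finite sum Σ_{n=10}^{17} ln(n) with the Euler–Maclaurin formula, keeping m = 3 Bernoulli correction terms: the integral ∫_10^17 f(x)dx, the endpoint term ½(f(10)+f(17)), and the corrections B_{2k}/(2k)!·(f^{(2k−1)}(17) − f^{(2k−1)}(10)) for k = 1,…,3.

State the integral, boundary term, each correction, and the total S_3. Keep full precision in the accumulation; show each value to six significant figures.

S_3 ≈ 20.7032

Integral: ∫_10^17 ln(x) dx = 18.1388.
Endpoint term: (f(10) + f(17))/2 = (2.30259 + 2.83321)/2 = 2.56790.
Integral + boundary = 20.7067.
Correction k=1: B_{2}/2! · (f^{(1)}(17) − f^{(1)}(10)) = 1/12 · (0.0588235 − 0.100000) = -0.00343137.
Running total after k=1: 20.7032.
Correction k=2: B_{4}/4! · (f^{(3)}(17) − f^{(3)}(10)) = −1/720 · (0.000407083 − 0.00200000) = 2.21238e-06.
Running total after k=2: 20.7032.
Correction k=3: B_{6}/6! · (f^{(5)}(17) − f^{(5)}(10)) = 1/30240 · (1.69031e-05 − 0.000240000) = -7.37754e-09.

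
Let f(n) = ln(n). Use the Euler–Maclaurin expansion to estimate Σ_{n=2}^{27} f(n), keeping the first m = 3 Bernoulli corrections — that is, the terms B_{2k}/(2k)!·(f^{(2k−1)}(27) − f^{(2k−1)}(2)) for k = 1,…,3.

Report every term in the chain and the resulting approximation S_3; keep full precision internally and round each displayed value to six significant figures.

S_3 ≈ 64.5575

∫_2^27 ln(x) dx evaluates to 62.6013.
Endpoint term: (f(2) + f(27))/2 = (0.693147 + 3.29584)/2 = 1.99449.
Integral + boundary = 64.5958.
k=1: B_{2}/(2)! × [f^{(1)}(27) − f^{(1)}(2)] = 1/12 × (0.0370370 − 0.500000) = -0.0385802.
Running total after k=1: 64.5572.
k=2: B_{4}/(4)! × [f^{(3)}(27) − f^{(3)}(2)] = −1/720 × (0.000101611 − 0.250000) = 0.000347081.
Running total after k=2: 64.5576.
k=3: B_{6}/(6)! × [f^{(5)}(27) − f^{(5)}(2)] = 1/30240 × (1.67260e-06 − 0.750000) = -2.48015e-05.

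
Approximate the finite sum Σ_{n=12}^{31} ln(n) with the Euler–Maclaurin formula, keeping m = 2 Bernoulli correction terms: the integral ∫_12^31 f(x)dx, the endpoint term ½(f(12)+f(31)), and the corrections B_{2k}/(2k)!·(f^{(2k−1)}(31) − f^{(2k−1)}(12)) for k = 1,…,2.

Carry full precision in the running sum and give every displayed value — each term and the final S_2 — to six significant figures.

S_2 ≈ 60.5899

∫_12^31 ln(x) dx evaluates to 57.6347.
½[f(12) + f(31)] = ½[2.48491 + 3.43399] = 2.95945.
Integral + boundary = 60.5942.
Correction k=1: B_{2}/2! · (f^{(1)}(31) − f^{(1)}(12)) = 1/12 · (0.0322581 − 0.0833333) = -0.00425627.
After k=1: 60.5899.
Correction k=2: B_{4}/4! · (f^{(3)}(31) − f^{(3)}(12)) = −1/720 · (6.71344e-05 − 0.00115741) = 1.51427e-06.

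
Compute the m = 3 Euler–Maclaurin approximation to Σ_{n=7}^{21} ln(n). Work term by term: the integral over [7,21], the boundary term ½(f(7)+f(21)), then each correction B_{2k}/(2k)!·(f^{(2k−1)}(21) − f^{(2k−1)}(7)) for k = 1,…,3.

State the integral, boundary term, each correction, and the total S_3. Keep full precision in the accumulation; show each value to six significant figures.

∫_7^21 ln(x) dx evaluates to 36.3136.
½[f(7) + f(21)] = ½[1.94591 + 3.04452] = 2.49522.
Running total after boundary: 38.8088.
Correction k=1: B_{2}/2! · (f^{(1)}(21) − f^{(1)}(7)) = 1/12 · (0.0476190 − 0.142857) = -0.00793651.
After k=1: 38.8009.
Correction k=2: B_{4}/4! · (f^{(3)}(21) − f^{(3)}(7)) = −1/720 · (0.000215959 − 0.00583090) = 7.79853e-06.
After k=2: 38.8009.
Correction k=3: B_{6}/6! · (f^{(5)}(21) − f^{(5)}(7)) = 1/30240 · (5.87645e-06 − 0.00142798) = -4.70271e-08.

S_3 ≈ 38.8009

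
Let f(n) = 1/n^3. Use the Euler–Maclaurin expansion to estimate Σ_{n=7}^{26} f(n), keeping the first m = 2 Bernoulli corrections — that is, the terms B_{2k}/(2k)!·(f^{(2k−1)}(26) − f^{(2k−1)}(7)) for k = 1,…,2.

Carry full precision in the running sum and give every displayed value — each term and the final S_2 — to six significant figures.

S_2 ≈ 0.0110535

Integral: ∫_7^26 1/x^3 dx = 0.00946444.
½[f(7) + f(26)] = ½[0.00291545 + 5.68958e-05] = 0.00148617.
Integral + boundary = 0.0109506.
k=1: B_{2}/(2)! × [f^{(1)}(26) − f^{(1)}(7)] = 1/12 × (-6.56490e-06 − (-0.00124948)) = 0.000103576.
Partial sum through k=1: 0.0110542.
k=2: B_{4}/(4)! × [f^{(3)}(26) − f^{(3)}(7)] = −1/720 × (-1.94228e-07 − (-0.000509992)) = -7.08052e-07.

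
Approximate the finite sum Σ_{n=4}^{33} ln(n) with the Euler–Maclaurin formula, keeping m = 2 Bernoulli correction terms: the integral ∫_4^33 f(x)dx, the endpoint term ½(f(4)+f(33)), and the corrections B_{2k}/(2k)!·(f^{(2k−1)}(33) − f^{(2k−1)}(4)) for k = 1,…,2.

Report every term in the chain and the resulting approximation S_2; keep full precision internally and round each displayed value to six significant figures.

S_2 ≈ 83.2627

Integral: ∫_4^33 ln(x) dx = 80.8396.
Boundary: ½(f(4) + f(33)) = ½(1.38629 + 3.49651) = 2.44140.
Integral + boundary = 83.2810.
k=1: B_{2}/(2)! × [f^{(1)}(33) − f^{(1)}(4)] = 1/12 × (0.0303030 − 0.250000) = -0.0183081.
After k=1: 83.2627.
k=2: B_{4}/(4)! × [f^{(3)}(33) − f^{(3)}(4)] = −1/720 × (5.56529e-05 − 0.0312500) = 4.33255e-05.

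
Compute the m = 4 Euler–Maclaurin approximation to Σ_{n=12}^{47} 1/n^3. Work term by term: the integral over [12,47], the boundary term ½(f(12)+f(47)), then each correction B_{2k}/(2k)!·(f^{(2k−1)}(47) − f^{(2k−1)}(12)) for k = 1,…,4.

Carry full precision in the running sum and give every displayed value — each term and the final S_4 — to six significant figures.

S_4 ≈ 0.00355202

∫_12^47 1/x^3 dx evaluates to 0.00324588.
Boundary: ½(f(12) + f(47)) = ½(0.000578704 + 9.63178e-06) = 0.000294168.
Integral + boundary = 0.00354004.
Correction k=1: B_{2}/2! · (f^{(1)}(47) − f^{(1)}(12)) = 1/12 · (-6.14794e-07 − (-0.000144676)) = 1.20051e-05.
Partial sum through k=1: 0.00355205.
Correction k=2: B_{4}/4! · (f^{(3)}(47) − f^{(3)}(12)) = −1/720 · (-5.56627e-09 − (-2.00939e-05)) = -2.79004e-08.
Partial sum through k=2: 0.00355202.
Correction k=3: B_{6}/6! · (f^{(5)}(47) − f^{(5)}(12)) = 1/30240 · (-1.05832e-10 − (-5.86071e-06)) = 1.93803e-10.
Partial sum through k=3: 0.00355202.
Correction k=4: B_{8}/8! · (f^{(7)}(47) − f^{(7)}(12)) = −1/1209600 · (-3.44949e-12 − (-2.93036e-06)) = -2.42258e-12.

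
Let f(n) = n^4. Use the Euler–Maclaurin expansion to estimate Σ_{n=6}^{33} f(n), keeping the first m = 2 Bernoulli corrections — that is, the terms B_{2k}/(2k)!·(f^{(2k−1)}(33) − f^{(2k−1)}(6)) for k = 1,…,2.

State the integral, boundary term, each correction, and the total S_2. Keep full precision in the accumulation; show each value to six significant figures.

The integral term ∫_6^33 x^4 dx = 7.82552e+06.
Boundary: ½(f(6) + f(33)) = ½(1296.00 + 1.18592e+06) = 593608.
Integral + boundary = 8.41913e+06.
k=1: B_{2}/(2)! × [f^{(1)}(33) − f^{(1)}(6)] = 1/12 × (143748 − 864.000) = 11907.0.
After k=1: 8.43104e+06.
k=2: B_{4}/(4)! × [f^{(3)}(33) − f^{(3)}(6)] = −1/720 × (792.000 − 144.000) = -0.900000.

S_2 ≈ 8.43104e+06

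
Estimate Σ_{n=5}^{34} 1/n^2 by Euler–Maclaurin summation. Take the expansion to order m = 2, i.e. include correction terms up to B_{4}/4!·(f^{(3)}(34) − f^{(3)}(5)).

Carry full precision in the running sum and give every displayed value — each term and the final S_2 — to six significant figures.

∫_5^34 1/x^2 dx evaluates to 0.170588.
Endpoint term: (f(5) + f(34))/2 = (0.0400000 + 0.000865052)/2 = 0.0204325.
So far: 0.191021.
k=1: B_{2}/(2)! × [f^{(1)}(34) − f^{(1)}(5)] = 1/12 × (-5.08854e-05 − (-0.0160000)) = 0.00132909.
Partial sum through k=1: 0.192350.
k=2: B_{4}/(4)! × [f^{(3)}(34) − f^{(3)}(5)] = −1/720 × (-5.28222e-07 − (-0.00768000)) = -1.06659e-05.

S_2 ≈ 0.192339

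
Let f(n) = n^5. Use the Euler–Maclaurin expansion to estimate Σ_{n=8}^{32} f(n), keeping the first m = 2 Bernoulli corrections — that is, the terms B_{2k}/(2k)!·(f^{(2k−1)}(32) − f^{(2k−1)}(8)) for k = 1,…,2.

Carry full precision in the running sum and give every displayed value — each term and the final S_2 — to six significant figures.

Integral: ∫_8^32 x^5 dx = 1.78913e+08.
½[f(8) + f(32)] = ½[32768.0 + 3.35544e+07] = 1.67936e+07.
Integral + boundary = 1.95707e+08.
Correction k=1: B_{2}/2! · (f^{(1)}(32) − f^{(1)}(8)) = 1/12 · (5.24288e+06 − 20480.0) = 435200.
Partial sum through k=1: 1.96142e+08.
Correction k=2: B_{4}/4! · (f^{(3)}(32) − f^{(3)}(8)) = −1/720 · (61440.0 − 3840.00) = -80.0000.

S_2 ≈ 1.96142e+08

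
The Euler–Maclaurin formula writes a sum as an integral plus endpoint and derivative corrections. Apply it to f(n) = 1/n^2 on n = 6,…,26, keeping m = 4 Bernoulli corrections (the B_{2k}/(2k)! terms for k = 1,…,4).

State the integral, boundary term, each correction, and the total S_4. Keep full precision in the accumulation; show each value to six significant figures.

S_4 ≈ 0.143592

Integral: ∫_6^26 1/x^2 dx = 0.128205.
Endpoint term: (f(6) + f(26))/2 = (0.0277778 + 0.00147929)/2 = 0.0146285.
Running total after boundary: 0.142834.
Order-1 term: 1/12 · (-0.000113792 − (-0.00925926)) = 0.000762122.
Running total after k=1: 0.143596.
Order-2 term: −1/720 · (-2.01997e-06 − (-0.00308642)) = -4.28389e-06.
Running total after k=2: 0.143592.
Order-3 term: 1/30240 · (-8.96436e-08 − (-0.00257202)) = 8.50505e-08.
Running total after k=3: 0.143592.
Order-4 term: −1/1209600 · (-7.42609e-09 − (-0.00400091)) = -3.30763e-09.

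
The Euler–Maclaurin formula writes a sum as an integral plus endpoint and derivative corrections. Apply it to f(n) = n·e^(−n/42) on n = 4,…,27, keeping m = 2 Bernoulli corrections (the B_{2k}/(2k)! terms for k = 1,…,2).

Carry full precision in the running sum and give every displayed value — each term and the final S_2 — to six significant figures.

S_2 ≈ 241.620

Integral: ∫_4^27 x·e^(−x/42) dx = 232.757.
½[f(4) + f(27)] = ½[3.63663 + 14.1963] = 8.91645.
So far: 241.673.
k=1: B_{2}/(2)! × [f^{(1)}(27) − f^{(1)}(4)] = 1/12 × (0.187781 − 0.822570) = -0.0528991.
After k=1: 241.620.
k=2: B_{4}/(4)! × [f^{(3)}(27) − f^{(3)}(4)] = −1/720 × (0.000702584 − 0.00149710) = 1.10349e-06.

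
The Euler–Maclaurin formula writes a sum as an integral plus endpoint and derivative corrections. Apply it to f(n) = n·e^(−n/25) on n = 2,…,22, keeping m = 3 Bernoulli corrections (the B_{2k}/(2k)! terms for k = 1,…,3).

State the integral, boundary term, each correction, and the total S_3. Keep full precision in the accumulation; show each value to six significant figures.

S_3 ≈ 141.153

Integral: ∫_2^22 x·e^(−x/25) dx = 135.734.
Boundary: ½(f(2) + f(22)) = ½(1.84623 + 9.12522) = 5.48573.
Running total after boundary: 141.219.
Order-1 term: 1/12 · (0.0497739 − 0.849267) = -0.0666244.
After k=1: 141.153.
Order-2 term: −1/720 · (0.00140694 − 0.00431280) = 4.03591e-06.
After k=2: 141.153.
Order-3 term: 1/30240 · (4.37480e-06 − 1.16268e-05) = -2.39816e-10.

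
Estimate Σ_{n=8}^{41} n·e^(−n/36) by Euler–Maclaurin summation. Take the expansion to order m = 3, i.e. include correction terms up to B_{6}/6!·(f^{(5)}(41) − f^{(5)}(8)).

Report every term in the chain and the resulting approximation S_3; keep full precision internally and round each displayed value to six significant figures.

Integral: ∫_8^41 x·e^(−x/36) dx = 380.844.
Endpoint term: (f(8) + f(41))/2 = (6.40590 + 13.1272)/2 = 9.76653.
Running total after boundary: 390.611.
Order-1 term: 1/12 · (-0.0444687 − 0.622796) = -0.0556054.
Running total after k=1: 390.555.
Order-2 term: −1/720 · (0.000459784 − 0.00171626) = 1.74510e-06.
Running total after k=2: 390.555.
Order-3 term: 1/30240 · (7.36019e-07 − 2.27775e-06) = -5.09832e-11.

S_3 ≈ 390.555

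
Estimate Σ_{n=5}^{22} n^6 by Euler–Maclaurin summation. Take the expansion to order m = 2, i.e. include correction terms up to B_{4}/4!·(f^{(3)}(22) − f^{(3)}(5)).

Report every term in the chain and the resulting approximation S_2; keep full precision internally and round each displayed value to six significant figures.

∫_5^22 x^6 dx evaluates to 3.56326e+08.
½[f(5) + f(22)] = ½[15625.0 + 1.13380e+08] = 5.66978e+07.
Integral + boundary = 4.13023e+08.
Order-1 term: 1/12 · (3.09218e+07 − 18750.0) = 2.57525e+06.
Running total after k=1: 4.15599e+08.
Order-2 term: −1/720 · (1.27776e+06 − 15000.0) = -1753.83.

S_2 ≈ 4.15597e+08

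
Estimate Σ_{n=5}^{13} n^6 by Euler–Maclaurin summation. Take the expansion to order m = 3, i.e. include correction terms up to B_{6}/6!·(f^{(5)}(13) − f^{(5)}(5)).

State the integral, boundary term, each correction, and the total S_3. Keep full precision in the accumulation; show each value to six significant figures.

S_3 ≈ 1.15579e+07

Integral: ∫_5^13 x^6 dx = 8.95291e+06.
Endpoint term: (f(5) + f(13))/2 = (15625.0 + 4.82681e+06)/2 = 2.42122e+06.
So far: 1.13741e+07.
Correction k=1: B_{2}/2! · (f^{(1)}(13) − f^{(1)}(5)) = 1/12 · (2.22776e+06 − 18750.0) = 184084.
Running total after k=1: 1.15582e+07.
Correction k=2: B_{4}/4! · (f^{(3)}(13) − f^{(3)}(5)) = −1/720 · (263640 − 15000.0) = -345.333.
Running total after k=2: 1.15579e+07.
Correction k=3: B_{6}/6! · (f^{(5)}(13) − f^{(5)}(5)) = 1/30240 · (9360.00 − 3600.00) = 0.190476.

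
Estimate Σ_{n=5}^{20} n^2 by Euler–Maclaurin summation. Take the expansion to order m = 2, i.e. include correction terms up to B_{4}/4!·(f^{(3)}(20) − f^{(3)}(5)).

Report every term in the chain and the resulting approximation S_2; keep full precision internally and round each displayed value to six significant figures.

Integral: ∫_5^20 x^2 dx = 2625.00.
½[f(5) + f(20)] = ½[25.0000 + 400.000] = 212.500.
Running total after boundary: 2837.50.
k=1: B_{2}/(2)! × [f^{(1)}(20) − f^{(1)}(5)] = 1/12 × (40.0000 − 10.0000) = 2.50000.
After k=1: 2840.00.
k=2: B_{4}/(4)! × [f^{(3)}(20) − f^{(3)}(5)] = −1/720 × (0.00000 − 0.00000) = 0.00000.

S_2 ≈ 2840.00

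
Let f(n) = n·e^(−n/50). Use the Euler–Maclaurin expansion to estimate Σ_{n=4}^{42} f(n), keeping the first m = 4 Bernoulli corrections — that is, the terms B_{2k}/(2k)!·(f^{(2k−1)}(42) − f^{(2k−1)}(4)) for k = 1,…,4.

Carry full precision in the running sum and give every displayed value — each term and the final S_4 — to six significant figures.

S_4 ≈ 517.393

∫_4^42 x·e^(−x/50) dx evaluates to 506.546.
Boundary: ½(f(4) + f(42)) = ½(3.69247 + 18.1318) = 10.9122.
Integral + boundary = 517.458.
k=1: B_{2}/(2)! × [f^{(1)}(42) − f^{(1)}(4)] = 1/12 × (0.0690737 − 0.849267) = -0.0650161.
After k=1: 517.393.
k=2: B_{4}/(4)! × [f^{(3)}(42) − f^{(3)}(4)] = −1/720 × (0.000372998 − 0.00107820) = 9.79447e-07.
After k=2: 517.393.
k=3: B_{6}/(6)! × [f^{(5)}(42) − f^{(5)}(4)] = 1/30240 × (2.87347e-07 − 7.26677e-07) = -1.45281e-11.
After k=3: 517.393.
k=4: B_{8}/(8)! × [f^{(7)}(42) − f^{(7)}(4)] = −1/1209600 × (1.70198e-10 − 4.08830e-10) = 1.97282e-16.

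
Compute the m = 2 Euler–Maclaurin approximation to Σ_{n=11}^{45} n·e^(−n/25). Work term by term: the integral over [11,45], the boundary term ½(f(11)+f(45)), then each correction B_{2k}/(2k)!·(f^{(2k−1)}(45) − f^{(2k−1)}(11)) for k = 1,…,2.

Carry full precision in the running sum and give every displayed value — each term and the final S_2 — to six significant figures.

Integral: ∫_11^45 x·e^(−x/25) dx = 290.360.
½[f(11) + f(45)] = ½[7.08440 + 7.43845] = 7.26143.
Integral + boundary = 297.621.
Correction k=1: B_{2}/2! · (f^{(1)}(45) − f^{(1)}(11)) = 1/12 · (-0.132239 − 0.360660) = -0.0410750.
Partial sum through k=1: 297.580.
Correction k=2: B_{4}/4! · (f^{(3)}(45) − f^{(3)}(11)) = −1/720 · (0.000317374 − 0.00263797) = 3.22305e-06.

S_2 ≈ 297.580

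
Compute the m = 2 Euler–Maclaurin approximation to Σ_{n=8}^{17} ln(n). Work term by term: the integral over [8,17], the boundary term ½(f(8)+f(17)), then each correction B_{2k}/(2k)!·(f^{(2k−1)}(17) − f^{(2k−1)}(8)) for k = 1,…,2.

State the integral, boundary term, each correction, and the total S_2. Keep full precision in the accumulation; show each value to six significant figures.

Integral: ∫_8^17 ln(x) dx = 22.5291.
½[f(8) + f(17)] = ½[2.07944 + 2.83321] = 2.45633.
So far: 24.9854.
Order-1 term: 1/12 · (0.0588235 − 0.125000) = -0.00551471.
Partial sum through k=1: 24.9799.
Order-2 term: −1/720 · (0.000407083 − 0.00390625) = 4.85995e-06.

S_2 ≈ 24.9799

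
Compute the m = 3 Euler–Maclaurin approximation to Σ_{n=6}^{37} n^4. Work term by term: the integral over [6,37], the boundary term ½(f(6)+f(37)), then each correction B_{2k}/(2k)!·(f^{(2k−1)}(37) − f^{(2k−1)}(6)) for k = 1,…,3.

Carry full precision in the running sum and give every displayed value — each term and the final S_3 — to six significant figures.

S_3 ≈ 1.48218e+07

The integral term ∫_6^37 x^4 dx = 1.38672e+07.
½[f(6) + f(37)] = ½[1296.00 + 1.87416e+06] = 937728.
Running total after boundary: 1.48050e+07.
Correction k=1: B_{2}/2! · (f^{(1)}(37) − f^{(1)}(6)) = 1/12 · (202612 − 864.000) = 16812.3.
Partial sum through k=1: 1.48218e+07.
Correction k=2: B_{4}/4! · (f^{(3)}(37) − f^{(3)}(6)) = −1/720 · (888.000 − 144.000) = -1.03333.
Partial sum through k=2: 1.48218e+07.
Correction k=3: B_{6}/6! · (f^{(5)}(37) − f^{(5)}(6)) = 1/30240 · (0.00000 − 0.00000) = 0.00000.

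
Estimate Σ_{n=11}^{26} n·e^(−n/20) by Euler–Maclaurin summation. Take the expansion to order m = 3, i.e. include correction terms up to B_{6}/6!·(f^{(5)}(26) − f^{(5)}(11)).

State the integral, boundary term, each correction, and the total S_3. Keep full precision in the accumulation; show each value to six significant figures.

Integral: ∫_11^26 x·e^(−x/20) dx = 106.980.
½[f(11) + f(26)] = ½[6.34645 + 7.08583] = 6.71614.
Integral + boundary = 113.696.
Order-1 term: 1/12 · (-0.0817595 − 0.259627) = -0.0284489.
After k=1: 113.667.
Order-2 term: −1/720 · (0.00115826 − 0.00353382) = 3.29939e-06.
After k=2: 113.667.
Order-3 term: 1/30240 · (6.30230e-06 − 1.60464e-05) = -3.22226e-10.

S_3 ≈ 113.667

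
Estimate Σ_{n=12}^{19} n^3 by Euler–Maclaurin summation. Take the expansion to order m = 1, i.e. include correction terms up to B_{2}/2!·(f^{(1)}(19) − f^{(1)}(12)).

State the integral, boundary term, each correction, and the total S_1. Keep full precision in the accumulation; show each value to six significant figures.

Integral: ∫_12^19 x^3 dx = 27396.2.
Endpoint term: (f(12) + f(19))/2 = (1728.00 + 6859.00)/2 = 4293.50.
So far: 31689.8.
Correction k=1: B_{2}/2! · (f^{(1)}(19) − f^{(1)}(12)) = 1/12 · (1083.00 − 432.000) = 54.2500.

S_1 ≈ 31744.0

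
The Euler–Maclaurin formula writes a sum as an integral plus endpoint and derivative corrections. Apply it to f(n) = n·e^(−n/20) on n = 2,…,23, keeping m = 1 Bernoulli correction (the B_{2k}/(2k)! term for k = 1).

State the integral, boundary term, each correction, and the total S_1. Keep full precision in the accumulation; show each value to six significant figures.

S_1 ≈ 130.295

∫_2^23 x·e^(−x/20) dx evaluates to 125.821.
½[f(2) + f(23)] = ½[1.80967 + 7.28265] = 4.54616.
So far: 130.367.
Order-1 term: 1/12 · (-0.0474955 − 0.814354) = -0.0718208.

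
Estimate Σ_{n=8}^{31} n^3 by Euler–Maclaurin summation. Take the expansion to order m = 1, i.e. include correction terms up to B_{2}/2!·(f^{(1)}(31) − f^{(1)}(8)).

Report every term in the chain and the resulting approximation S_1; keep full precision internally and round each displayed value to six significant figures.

S_1 ≈ 245232

The integral term ∫_8^31 x^3 dx = 229856.
½[f(8) + f(31)] = ½[512.000 + 29791.0] = 15151.5.
Running total after boundary: 245008.
Correction k=1: B_{2}/2! · (f^{(1)}(31) − f^{(1)}(8)) = 1/12 · (2883.00 − 192.000) = 224.250.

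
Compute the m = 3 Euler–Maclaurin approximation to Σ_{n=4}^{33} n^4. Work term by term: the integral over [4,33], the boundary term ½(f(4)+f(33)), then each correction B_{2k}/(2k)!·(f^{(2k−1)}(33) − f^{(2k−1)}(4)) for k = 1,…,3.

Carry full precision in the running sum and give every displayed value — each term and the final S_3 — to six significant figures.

S_3 ≈ 8.43192e+06

∫_4^33 x^4 dx evaluates to 7.82687e+06.
Endpoint term: (f(4) + f(33))/2 = (256.000 + 1.18592e+06)/2 = 593088.
So far: 8.41996e+06.
k=1: B_{2}/(2)! × [f^{(1)}(33) − f^{(1)}(4)] = 1/12 × (143748 − 256.000) = 11957.7.
Partial sum through k=1: 8.43192e+06.
k=2: B_{4}/(4)! × [f^{(3)}(33) − f^{(3)}(4)] = −1/720 × (792.000 − 96.0000) = -0.966667.
Partial sum through k=2: 8.43192e+06.
k=3: B_{6}/(6)! × [f^{(5)}(33) − f^{(5)}(4)] = 1/30240 × (0.00000 − 0.00000) = 0.00000.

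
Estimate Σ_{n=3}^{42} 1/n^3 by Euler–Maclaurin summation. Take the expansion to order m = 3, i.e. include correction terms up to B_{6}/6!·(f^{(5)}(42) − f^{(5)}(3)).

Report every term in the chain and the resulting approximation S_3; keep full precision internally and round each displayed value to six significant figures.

The integral term ∫_3^42 1/x^3 dx = 0.0552721.
Boundary: ½(f(3) + f(42)) = ½(0.0370370 + 1.34975e-05) = 0.0185253.
Running total after boundary: 0.0737974.
Correction k=1: B_{2}/2! · (f^{(1)}(42) − f^{(1)}(3)) = 1/12 · (-9.64104e-07 − (-0.0370370)) = 0.00308634.
Partial sum through k=1: 0.0768837.
Correction k=2: B_{4}/4! · (f^{(3)}(42) − f^{(3)}(3)) = −1/720 · (-1.09309e-08 − (-0.0823045)) = -0.000114312.
Partial sum through k=2: 0.0767694.
Correction k=3: B_{6}/6! · (f^{(5)}(42) − f^{(5)}(3)) = 1/30240 · (-2.60259e-10 − (-0.384088)) = 1.27013e-05.

S_3 ≈ 0.0767821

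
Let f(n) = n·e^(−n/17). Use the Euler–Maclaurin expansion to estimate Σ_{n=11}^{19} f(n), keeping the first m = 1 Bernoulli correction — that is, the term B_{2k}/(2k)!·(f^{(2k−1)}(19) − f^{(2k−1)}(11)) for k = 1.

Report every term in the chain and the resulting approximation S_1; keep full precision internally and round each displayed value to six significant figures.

Integral: ∫_11^19 x·e^(−x/17) dx = 49.0721.
Boundary: ½(f(11) + f(19)) = ½(5.75942 + 6.21392) = 5.98667.
Integral + boundary = 55.0588.
Correction k=1: B_{2}/2! · (f^{(1)}(19) − f^{(1)}(11)) = 1/12 · (-0.0384763 − 0.184794) = -0.0186059.

S_1 ≈ 55.0402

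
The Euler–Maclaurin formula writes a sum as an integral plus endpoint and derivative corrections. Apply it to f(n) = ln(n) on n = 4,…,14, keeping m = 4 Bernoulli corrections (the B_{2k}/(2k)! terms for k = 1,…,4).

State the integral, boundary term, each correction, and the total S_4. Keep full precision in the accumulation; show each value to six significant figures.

The integral term ∫_4^14 ln(x) dx = 21.4016.
Endpoint term: (f(4) + f(14))/2 = (1.38629 + 2.63906)/2 = 2.01268.
Running total after boundary: 23.4143.
Correction k=1: B_{2}/2! · (f^{(1)}(14) − f^{(1)}(4)) = 1/12 · (0.0714286 − 0.250000) = -0.0148810.
After k=1: 23.3994.
Correction k=2: B_{4}/4! · (f^{(3)}(14) − f^{(3)}(4)) = −1/720 · (0.000728863 − 0.0312500) = 4.23905e-05.
After k=2: 23.3995.
Correction k=3: B_{6}/6! · (f^{(5)}(14) − f^{(5)}(4)) = 1/30240 · (4.46243e-05 − 0.0234375) = -7.73574e-07.
After k=3: 23.3995.
Correction k=4: B_{8}/8! · (f^{(7)}(14) − f^{(7)}(4)) = −1/1209600 · (6.83024e-06 − 0.0439453) = 3.63248e-08.

S_4 ≈ 23.3995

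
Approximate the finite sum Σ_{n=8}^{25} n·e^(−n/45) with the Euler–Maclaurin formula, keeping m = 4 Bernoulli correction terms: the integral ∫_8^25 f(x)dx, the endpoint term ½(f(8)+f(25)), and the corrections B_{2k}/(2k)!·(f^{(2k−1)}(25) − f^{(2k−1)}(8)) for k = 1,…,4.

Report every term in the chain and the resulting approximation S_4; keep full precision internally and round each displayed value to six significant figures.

∫_8^25 x·e^(−x/45) dx evaluates to 189.228.
½[f(8) + f(25)] = ½[6.69703 + 14.3438] = 10.5204.
So far: 199.748.
Order-1 term: 1/12 · (0.255002 − 0.688306) = -0.0361087.
Running total after k=1: 199.712.
Order-2 term: −1/720 · (0.000692597 − 0.00116670) = 6.58473e-07.
Running total after k=2: 199.712.
Order-3 term: 1/30240 · (6.21860e-07 − 9.84440e-07) = -1.19901e-11.
Running total after k=3: 199.712.
Order-4 term: −1/1209600 · (4.45283e-10 − 6.87769e-10) = 2.00469e-16.

S_4 ≈ 199.712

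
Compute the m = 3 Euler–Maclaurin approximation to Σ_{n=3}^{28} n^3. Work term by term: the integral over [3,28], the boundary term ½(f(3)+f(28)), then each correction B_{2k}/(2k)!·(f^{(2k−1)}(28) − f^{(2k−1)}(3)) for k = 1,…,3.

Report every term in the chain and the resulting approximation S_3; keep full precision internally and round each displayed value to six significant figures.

∫_3^28 x^3 dx evaluates to 153644.
Boundary: ½(f(3) + f(28)) = ½(27.0000 + 21952.0) = 10989.5.
Running total after boundary: 164633.
k=1: B_{2}/(2)! × [f^{(1)}(28) − f^{(1)}(3)] = 1/12 × (2352.00 − 27.0000) = 193.750.
Partial sum through k=1: 164827.
k=2: B_{4}/(4)! × [f^{(3)}(28) − f^{(3)}(3)] = −1/720 × (6.00000 − 6.00000) = 0.00000.
Partial sum through k=2: 164827.
k=3: B_{6}/(6)! × [f^{(5)}(28) − f^{(5)}(3)] = 1/30240 × (0.00000 − 0.00000) = 0.00000.

S_3 ≈ 164827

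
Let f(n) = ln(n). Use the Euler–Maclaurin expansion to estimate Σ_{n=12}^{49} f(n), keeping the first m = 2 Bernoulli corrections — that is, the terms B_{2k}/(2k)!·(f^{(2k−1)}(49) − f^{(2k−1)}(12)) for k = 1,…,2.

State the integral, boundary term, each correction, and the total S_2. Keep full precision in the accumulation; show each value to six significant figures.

The integral term ∫_12^49 ln(x) dx = 123.880.
Boundary: ½(f(12) + f(49)) = ½(2.48491 + 3.89182) = 3.18836.
Running total after boundary: 127.069.
k=1: B_{2}/(2)! × [f^{(1)}(49) − f^{(1)}(12)] = 1/12 × (0.0204082 − 0.0833333) = -0.00524376.
Running total after k=1: 127.063.
k=2: B_{4}/(4)! × [f^{(3)}(49) − f^{(3)}(12)] = −1/720 × (1.69997e-05 − 0.00115741) = 1.58390e-06.

S_2 ≈ 127.063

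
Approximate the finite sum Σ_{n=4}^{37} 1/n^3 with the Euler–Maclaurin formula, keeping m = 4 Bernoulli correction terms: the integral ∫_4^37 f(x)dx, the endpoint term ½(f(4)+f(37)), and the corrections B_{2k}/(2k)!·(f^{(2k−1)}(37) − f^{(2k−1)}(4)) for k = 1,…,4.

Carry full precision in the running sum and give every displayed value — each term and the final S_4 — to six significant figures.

∫_4^37 1/x^3 dx evaluates to 0.0308848.
Endpoint term: (f(4) + f(37))/2 = (0.0156250 + 1.97422e-05)/2 = 0.00782237.
Running total after boundary: 0.0387071.
Order-1 term: 1/12 · (-1.60072e-06 − (-0.0117188)) = 0.000976429.
Running total after k=1: 0.0396836.
Order-2 term: −1/720 · (-2.33852e-08 − (-0.0146484)) = -2.03450e-05.
Running total after k=2: 0.0396632.
Order-3 term: 1/30240 · (-7.17442e-10 − (-0.0384521)) = 1.27157e-06.
Running total after k=3: 0.0396645.
Order-4 term: −1/1209600 · (-3.77325e-11 − (-0.173035)) = -1.43051e-07.

S_4 ≈ 0.0396644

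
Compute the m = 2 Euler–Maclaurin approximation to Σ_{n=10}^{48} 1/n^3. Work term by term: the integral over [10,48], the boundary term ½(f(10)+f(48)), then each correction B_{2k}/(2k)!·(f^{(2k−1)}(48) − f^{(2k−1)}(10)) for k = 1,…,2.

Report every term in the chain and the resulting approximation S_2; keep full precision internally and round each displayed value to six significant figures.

S_2 ≈ 0.00531238

∫_10^48 1/x^3 dx evaluates to 0.00478299.
Boundary: ½(f(10) + f(48)) = ½(0.00100000 + 9.04225e-06) = 0.000504521.
So far: 0.00528751.
Order-1 term: 1/12 · (-5.65140e-07 − (-0.000300000)) = 2.49529e-05.
Partial sum through k=1: 0.00531246.
Order-2 term: −1/720 · (-4.90573e-09 − (-6.00000e-05)) = -8.33265e-08.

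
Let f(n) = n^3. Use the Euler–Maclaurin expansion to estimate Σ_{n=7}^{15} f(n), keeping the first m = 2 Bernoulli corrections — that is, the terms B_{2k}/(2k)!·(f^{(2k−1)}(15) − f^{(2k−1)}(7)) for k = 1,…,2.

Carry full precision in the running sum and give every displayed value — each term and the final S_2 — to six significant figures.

S_2 ≈ 13959.0

Integral: ∫_7^15 x^3 dx = 12056.0.
Boundary: ½(f(7) + f(15)) = ½(343.000 + 3375.00) = 1859.00.
Integral + boundary = 13915.0.
Correction k=1: B_{2}/2! · (f^{(1)}(15) − f^{(1)}(7)) = 1/12 · (675.000 − 147.000) = 44.0000.
Running total after k=1: 13959.0.
Correction k=2: B_{4}/4! · (f^{(3)}(15) − f^{(3)}(7)) = −1/720 · (6.00000 − 6.00000) = 0.00000.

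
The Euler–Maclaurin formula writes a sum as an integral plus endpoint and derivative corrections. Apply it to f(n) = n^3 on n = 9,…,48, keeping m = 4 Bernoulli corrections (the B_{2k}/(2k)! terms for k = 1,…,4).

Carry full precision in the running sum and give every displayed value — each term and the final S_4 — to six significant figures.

S_4 ≈ 1.38168e+06

Integral: ∫_9^48 x^3 dx = 1.32546e+06.
Boundary: ½(f(9) + f(48)) = ½(729.000 + 110592) = 55660.5.
So far: 1.38112e+06.
Correction k=1: B_{2}/2! · (f^{(1)}(48) − f^{(1)}(9)) = 1/12 · (6912.00 − 243.000) = 555.750.
After k=1: 1.38168e+06.
Correction k=2: B_{4}/4! · (f^{(3)}(48) − f^{(3)}(9)) = −1/720 · (6.00000 − 6.00000) = 0.00000.
After k=2: 1.38168e+06.
Correction k=3: B_{6}/6! · (f^{(5)}(48) − f^{(5)}(9)) = 1/30240 · (0.00000 − 0.00000) = 0.00000.
After k=3: 1.38168e+06.
Correction k=4: B_{8}/8! · (f^{(7)}(48) − f^{(7)}(9)) = −1/1209600 · (0.00000 − 0.00000) = 0.00000.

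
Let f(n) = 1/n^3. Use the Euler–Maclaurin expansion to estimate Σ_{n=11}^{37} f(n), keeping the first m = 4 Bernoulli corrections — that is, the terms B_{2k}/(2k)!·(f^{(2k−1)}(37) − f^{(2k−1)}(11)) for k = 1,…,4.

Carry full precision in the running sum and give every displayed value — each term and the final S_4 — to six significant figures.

S_4 ≈ 0.00416943

∫_11^37 1/x^3 dx evaluates to 0.00376700.
Endpoint term: (f(11) + f(37))/2 = (0.000751315 + 1.97422e-05)/2 = 0.000385528.
So far: 0.00415253.
k=1: B_{2}/(2)! × [f^{(1)}(37) − f^{(1)}(11)] = 1/12 × (-1.60072e-06 − (-0.000204904)) = 1.69419e-05.
Running total after k=1: 0.00416947.
k=2: B_{4}/(4)! × [f^{(3)}(37) − f^{(3)}(11)] = −1/720 × (-2.33852e-08 − (-3.38684e-05)) = -4.70070e-08.
Running total after k=2: 0.00416942.
k=3: B_{6}/(6)! × [f^{(5)}(37) − f^{(5)}(11)] = 1/30240 × (-7.17442e-10 − (-1.17560e-05)) = 3.88732e-10.
Running total after k=3: 0.00416943.
k=4: B_{8}/(8)! × [f^{(7)}(37) − f^{(7)}(11)] = −1/1209600 × (-3.77325e-11 − (-6.99530e-06)) = -5.78312e-12.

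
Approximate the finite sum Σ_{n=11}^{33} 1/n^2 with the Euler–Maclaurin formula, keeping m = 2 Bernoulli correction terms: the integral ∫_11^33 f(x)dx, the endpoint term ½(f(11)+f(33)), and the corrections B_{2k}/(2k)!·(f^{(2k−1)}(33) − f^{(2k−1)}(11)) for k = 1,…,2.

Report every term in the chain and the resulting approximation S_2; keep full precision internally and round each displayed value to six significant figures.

S_2 ≈ 0.0653178

The integral term ∫_11^33 1/x^2 dx = 0.0606061.
Endpoint term: (f(11) + f(33))/2 = (0.00826446 + 0.000918274)/2 = 0.00459137.
So far: 0.0651974.
k=1: B_{2}/(2)! × [f^{(1)}(33) − f^{(1)}(11)] = 1/12 × (-5.56529e-05 − (-0.00150263)) = 0.000120581.
Running total after k=1: 0.0653180.
k=2: B_{4}/(4)! × [f^{(3)}(33) − f^{(3)}(11)] = −1/720 × (-6.13256e-07 − (-0.000149021)) = -2.06122e-07.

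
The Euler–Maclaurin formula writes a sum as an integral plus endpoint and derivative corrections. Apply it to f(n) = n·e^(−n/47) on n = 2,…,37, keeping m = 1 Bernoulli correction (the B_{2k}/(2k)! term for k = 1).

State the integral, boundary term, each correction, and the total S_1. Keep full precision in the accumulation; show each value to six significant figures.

S_1 ≈ 419.623

Integral: ∫_2^37 x·e^(−x/47) dx = 410.314.
Boundary: ½(f(2) + f(37)) = ½(1.91668 + 16.8388) = 9.37772.
Integral + boundary = 419.691.
Order-1 term: 1/12 · (0.0968302 − 0.917559) = -0.0683941.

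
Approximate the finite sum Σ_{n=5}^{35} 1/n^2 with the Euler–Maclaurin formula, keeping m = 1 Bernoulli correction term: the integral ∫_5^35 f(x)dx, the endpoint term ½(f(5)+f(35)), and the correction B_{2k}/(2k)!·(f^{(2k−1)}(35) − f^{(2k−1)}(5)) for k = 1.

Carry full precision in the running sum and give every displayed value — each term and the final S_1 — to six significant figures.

The integral term ∫_5^35 1/x^2 dx = 0.171429.
Endpoint term: (f(5) + f(35))/2 = (0.0400000 + 0.000816327)/2 = 0.0204082.
So far: 0.191837.
k=1: B_{2}/(2)! × [f^{(1)}(35) − f^{(1)}(5)] = 1/12 × (-4.66472e-05 − (-0.0160000)) = 0.00132945.

S_1 ≈ 0.193166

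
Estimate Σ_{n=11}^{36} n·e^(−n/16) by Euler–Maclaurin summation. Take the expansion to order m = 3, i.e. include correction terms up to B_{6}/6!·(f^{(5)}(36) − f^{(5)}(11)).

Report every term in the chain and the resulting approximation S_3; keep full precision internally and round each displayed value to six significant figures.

S_3 ≈ 134.170

∫_11^36 x·e^(−x/16) dx evaluates to 129.531.
Endpoint term: (f(11) + f(36))/2 = (5.53115 + 3.79437)/2 = 4.66276.
So far: 134.194.
Order-1 term: 1/12 · (-0.131749 − 0.157135) = -0.0240737.
Running total after k=1: 134.170.
Order-2 term: −1/720 · (0.000308787 − 0.00454218) = 5.87971e-06.
Running total after k=2: 134.170.
Order-3 term: 1/30240 · (4.42273e-06 − 3.30881e-05) = -9.47929e-10.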